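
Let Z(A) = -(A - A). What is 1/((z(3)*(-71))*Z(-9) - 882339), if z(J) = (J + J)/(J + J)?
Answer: -1/882339 ≈ -1.1334e-6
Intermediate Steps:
Z(A) = 0 (Z(A) = -1*0 = 0)
z(J) = 1 (z(J) = (2*J)/((2*J)) = (2*J)*(1/(2*J)) = 1)
1/((z(3)*(-71))*Z(-9) - 882339) = 1/((1*(-71))*0 - 882339) = 1/(-71*0 - 882339) = 1/(0 - 882339) = 1/(-882339) = -1/882339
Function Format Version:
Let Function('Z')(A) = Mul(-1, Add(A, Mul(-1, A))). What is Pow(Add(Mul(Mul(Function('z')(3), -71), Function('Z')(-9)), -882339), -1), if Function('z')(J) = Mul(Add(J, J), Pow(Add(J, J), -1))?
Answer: Rational(-1, 882339) ≈ -1.1334e-6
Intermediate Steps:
Function('Z')(A) = 0 (Function('Z')(A) = Mul(-1, 0) = 0)
Function('z')(J) = 1 (Function('z')(J) = Mul(Mul(2, J), Pow(Mul(2, J), -1)) = Mul(Mul(2, J), Mul(Rational(1, 2), Pow(J, -1))) = 1)
Pow(Add(Mul(Mul(Function('z')(3), -71), Function('Z')(-9)), -882339), -1) = Pow(Add(Mul(Mul(1, -71), 0), -882339), -1) = Pow(Add(Mul(-71, 0), -882339), -1) = Pow(Add(0, -882339), -1) = Pow(-882339, -1) = Rational(-1, 882339)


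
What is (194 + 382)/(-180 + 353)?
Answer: 576/173 ≈ 3.3295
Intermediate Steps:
(194 + 382)/(-180 + 353) = 576/173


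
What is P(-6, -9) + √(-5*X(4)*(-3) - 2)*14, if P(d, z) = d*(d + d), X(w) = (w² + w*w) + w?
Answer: 72 + 14*√538 ≈ 396.73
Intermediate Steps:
X(w) = w + 2*w² (X(w) = (w² + w²) + w = 2*w² + w = w + 2*w²)
P(d, z) = 2*d² (P(d, z) = d*(2*d) = 2*d²)
P(-6, -9) + √(-5*X(4)*(-3) - 2)*14 = 2*(-6)² + √(-20*(1 + 2*4)*(-3) - 2)*14 = 2*36 + √(-20*(1 + 8)*(-3) - 2)*14 = 72 + √(-20*9*(-3) - 2)*14 = 72 + √(-5*36*(-3) - 2)*14 = 72 + √(-180*(-3) - 2)*14 = 72 + √(540 - 2)*14 = 72 + √538*14 = 72 + 14*√538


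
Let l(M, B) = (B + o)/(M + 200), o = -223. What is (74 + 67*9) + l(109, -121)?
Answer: 208849/309 ≈ 675.89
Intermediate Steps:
l(M, B) = (-223 + B)/(200 + M) (l(M, B) = (B - 223)/(M + 200) = (-223 + B)/(200 + M))
(74 + 67*9) + l(109, -121) = (74 + 67*9) + (-223 - 121)/(200 + 109) = (74 + 603) - 344/309 = 677 + (1/309)*(-344) = 677 - 344/309 = 208849/309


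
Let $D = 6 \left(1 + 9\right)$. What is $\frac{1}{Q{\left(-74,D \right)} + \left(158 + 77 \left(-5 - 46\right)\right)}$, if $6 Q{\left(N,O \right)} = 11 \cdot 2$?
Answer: $- \frac{3}{11296} \approx -0.00026558$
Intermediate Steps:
$D = 60$ ($D = 6 \cdot 10 = 60$)
$Q{\left(N,O \right)} = \frac{11}{3}$ ($Q{\left(N,O \right)} = \frac{11 \cdot 2}{6} = \frac{1}{6} \cdot 22 = \frac{11}{3}$)
$\frac{1}{Q{\left(-74,D \right)} + \left(158 + 77 \left(-5 - 46\right)\right)} = \frac{1}{\frac{11}{3} + \left(158 + 77 \left(-5 - 46\right)\right)} = \frac{1}{\frac{11}{3} + \left(158 + 77 \left(-51\right)\right)} = \frac{1}{\frac{11}{3} + \left(158 - 3927\right)} = \frac{1}{\frac{11}{3} - 3769} = \frac{1}{- \frac{11296}{3}} = - \frac{3}{11296}$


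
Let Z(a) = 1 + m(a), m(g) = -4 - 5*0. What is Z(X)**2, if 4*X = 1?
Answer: 9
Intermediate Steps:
m(g) = -4 (m(g) = -4 + 0 = -4)
X = 1/4 (X = (1/4)*1 = 1/4 ≈ 0.25000)
Z(a) = -3 (Z(a) = 1 - 4 = -3)
Z(X)**2 = (-3)**2 = 9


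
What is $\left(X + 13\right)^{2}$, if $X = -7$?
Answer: $36$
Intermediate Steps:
$\left(X + 13\right)^{2} = \left(-7 + 13\right)^{2} = 6^{2} = 36$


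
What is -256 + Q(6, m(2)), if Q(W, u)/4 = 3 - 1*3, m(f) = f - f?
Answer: -256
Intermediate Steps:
m(f) = 0
Q(W, u) = 0 (Q(W, u) = 4*(3 - 1*3) = 4*(3 - 3) = 4*0 = 0)
-256 + Q(6, m(2)) = -256 + 0 = -256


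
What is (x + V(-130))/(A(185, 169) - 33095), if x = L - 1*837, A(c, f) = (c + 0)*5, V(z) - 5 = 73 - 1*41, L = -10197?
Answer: 10997/32170 ≈ 0.34184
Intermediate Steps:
V(z) = 37 (V(z) = 5 + (73 - 1*41) = 5 + (73 - 41) = 5 + 32 = 37)
A(c, f) = 5*c (A(c, f) = c*5 = 5*c)
x = -11034 (x = -10197 - 1*837 = -10197 - 837 = -11034)
(x + V(-130))/(A(185, 169) - 33095) = (-11034 + 37)/(5*185 - 33095) = -10997/(925 - 33095) = -10997/(-32170) = -10997*(-1/32170) = 10997/32170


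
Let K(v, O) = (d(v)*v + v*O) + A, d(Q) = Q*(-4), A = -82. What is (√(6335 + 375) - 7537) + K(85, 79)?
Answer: -29804 + √6710 ≈ -29722.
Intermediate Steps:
d(Q) = -4*Q
K(v, O) = -82 - 4*v² + O*v (K(v, O) = ((-4*v)*v + v*O) - 82 = (-4*v² + O*v) - 82 = -82 - 4*v² + O*v)
(√(6335 + 375) - 7537) + K(85, 79) = (√(6335 + 375) - 7537) + (-82 - 4*85² + 79*85) = (√6710 - 7537) + (-82 - 4*7225 + 6715) = (-7537 + √6710) + (-82 - 28900 + 6715) = (-7537 + √6710) - 22267 = -29804 + √6710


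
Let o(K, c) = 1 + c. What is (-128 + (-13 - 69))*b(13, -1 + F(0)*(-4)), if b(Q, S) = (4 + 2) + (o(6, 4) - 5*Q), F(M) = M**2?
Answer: 11340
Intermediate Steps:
b(Q, S) = 11 - 5*Q (b(Q, S) = (4 + 2) + ((1 + 4) - 5*Q) = 6 + (5 - 5*Q) = 11 - 5*Q)
(-128 + (-13 - 69))*b(13, -1 + F(0)*(-4)) = (-128 + (-13 - 69))*(11 - 5*13) = (-128 - 82)*(11 - 65) = -210*(-54) = 11340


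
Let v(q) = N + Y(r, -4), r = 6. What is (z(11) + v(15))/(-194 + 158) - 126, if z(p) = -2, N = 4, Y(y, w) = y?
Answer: -1136/9 ≈ -126.22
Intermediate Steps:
v(q) = 10 (v(q) = 4 + 6 = 10)
(z(11) + v(15))/(-194 + 158) - 126 = (-2 + 10)/(-194 + 158) - 126 = 8/(-36) - 126 = 8*(-1/36) - 126 = -2/9 - 126 = -1136/9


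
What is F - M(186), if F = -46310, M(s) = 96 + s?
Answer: -46592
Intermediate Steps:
F - M(186) = -46310 - (96 + 186) = -46310 - 1*282 = -46310 - 282 = -46592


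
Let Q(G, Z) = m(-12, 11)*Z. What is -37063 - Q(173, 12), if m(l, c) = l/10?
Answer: -185243/5 ≈ -37049.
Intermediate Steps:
m(l, c) = l/10 (m(l, c) = l*(⅒) = l/10)
Q(G, Z) = -6*Z/5 (Q(G, Z) = ((⅒)*(-12))*Z = -6*Z/5)
-37063 - Q(173, 12) = -37063 - (-6)*12/5 = -37063 - 1*(-72/5) = -37063 + 72/5 = -185243/5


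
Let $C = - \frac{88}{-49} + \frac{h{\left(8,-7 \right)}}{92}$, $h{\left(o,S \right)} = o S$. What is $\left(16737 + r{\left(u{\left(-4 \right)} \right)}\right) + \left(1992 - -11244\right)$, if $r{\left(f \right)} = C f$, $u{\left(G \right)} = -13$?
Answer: $\frac{33762177}{1127} \approx 29958.0$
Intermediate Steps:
$h{\left(o,S \right)} = S o$
$C = \frac{1338}{1127}$ ($C = - \frac{88}{-49} + \frac{\left(-7\right) 8}{92} = \left(-88\right) \left(- \frac{1}{49}\right) - \frac{14}{23} = \frac{88}{49} - \frac{14}{23} = \frac{1338}{1127} \approx 1.1872$)
$r{\left(f \right)} = \frac{1338 f}{1127}$
$\left(16737 + r{\left(u{\left(-4 \right)} \right)}\right) + \left(1992 - -11244\right) = \left(16737 + \frac{1338}{1127} \left(-13\right)\right) + \left(1992 - -11244\right) = \left(16737 - \frac{17394}{1127}\right) + \left(1992 + 11244\right) = \frac{18845205}{1127} + 13236 = \frac{33762177}{1127}$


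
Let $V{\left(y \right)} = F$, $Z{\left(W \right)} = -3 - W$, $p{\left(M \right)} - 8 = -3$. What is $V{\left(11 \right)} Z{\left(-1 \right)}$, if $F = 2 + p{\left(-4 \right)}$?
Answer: $-14$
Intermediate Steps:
$p{\left(M \right)} = 5$ ($p{\left(M \right)} = 8 - 3 = 5$)
$F = 7$ ($F = 2 + 5 = 7$)
$V{\left(y \right)} = 7$
$V{\left(11 \right)} Z{\left(-1 \right)} = 7 \left(-3 - -1\right) = 7 \left(-3 + 1\right) = 7 \left(-2\right) = -14$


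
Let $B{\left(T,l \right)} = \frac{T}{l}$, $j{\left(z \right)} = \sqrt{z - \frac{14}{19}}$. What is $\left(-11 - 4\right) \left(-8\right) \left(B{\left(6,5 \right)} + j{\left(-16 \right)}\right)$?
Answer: $144 + \frac{120 i \sqrt{6042}}{19} \approx 144.0 + 490.93 i$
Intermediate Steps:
$j{\left(z \right)} = \sqrt{- \frac{14}{19} + z}$ ($j{\left(z \right)} = \sqrt{z - \frac{14}{19}} = \sqrt{- \frac{14}{19} + z}$)
$\left(-11 - 4\right) \left(-8\right) \left(B{\left(6,5 \right)} + j{\left(-16 \right)}\right) = \left(-11 - 4\right) \left(-8\right) \left(\frac{6}{5} + \frac{\sqrt{-266 + 361 \left(-16\right)}}{19}\right) = \left(-15\right) \left(-8\right) \left(6 \cdot \frac{1}{5} + \frac{\sqrt{-266 - 5776}}{19}\right) = 120 \left(\frac{6}{5} + \frac{\sqrt{-6042}}{19}\right) = 120 \left(\frac{6}{5} + \frac{i \sqrt{6042}}{19}\right) = 144 + \frac{120 i \sqrt{6042}}{19}$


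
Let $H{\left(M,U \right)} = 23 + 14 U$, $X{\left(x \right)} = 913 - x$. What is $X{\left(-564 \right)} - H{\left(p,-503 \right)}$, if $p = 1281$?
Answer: $8496$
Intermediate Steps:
$X{\left(-564 \right)} - H{\left(p,-503 \right)} = \left(913 - -564\right) - \left(23 + 14 \left(-503\right)\right) = \left(913 + 564\right) - \left(23 - 7042\right) = 1477 - -7019 = 1477 + 7019 = 8496$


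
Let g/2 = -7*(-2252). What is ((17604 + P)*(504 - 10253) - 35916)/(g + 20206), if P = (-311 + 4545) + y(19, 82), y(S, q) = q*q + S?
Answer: -278672085/51734 ≈ -5386.6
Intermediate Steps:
g = 31528 (g = 2*(-7*(-2252)) = 2*15764 = 31528)
y(S, q) = S + q² (y(S, q) = q² + S = S + q²)
P = 10977 (P = (-311 + 4545) + (19 + 82²) = 4234 + (19 + 6724) = 4234 + 6743 = 10977)
((17604 + P)*(504 - 10253) - 35916)/(g + 20206) = ((17604 + 10977)*(504 - 10253) - 35916)/(31528 + 20206) = (28581*(-9749) - 35916)/51734 = (-278636169 - 35916)*(1/51734) = -278672085*1/51734 = -278672085/51734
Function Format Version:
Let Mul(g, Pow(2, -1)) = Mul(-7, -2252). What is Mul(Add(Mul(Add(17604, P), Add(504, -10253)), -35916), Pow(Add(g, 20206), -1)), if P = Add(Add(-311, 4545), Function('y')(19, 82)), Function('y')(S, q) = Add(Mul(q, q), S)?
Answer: Rational(-278672085, 51734) ≈ -5386.6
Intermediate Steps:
g = 31528 (g = Mul(2, Mul(-7, -2252)) = Mul(2, 15764) = 31528)
Function('y')(S, q) = Add(S, Pow(q, 2)) (Function('y')(S, q) = Add(Pow(q, 2), S) = Add(S, Pow(q, 2)))
P = 10977 (P = Add(Add(-311, 4545), Add(19, Pow(82, 2))) = Add(4234, Add(19, 6724)) = Add(4234, 6743) = 10977)
Mul(Add(Mul(Add(17604, P), Add(504, -10253)), -35916), Pow(Add(g, 20206), -1)) = Mul(Add(Mul(Add(17604, 10977), Add(504, -10253)), -35916), Pow(Add(31528, 20206), -1)) = Mul(Add(Mul(28581, -9749), -35916), Pow(51734, -1)) = Mul(Add(-278636169, -35916), Rational(1, 51734)) = Mul(-278672085, Rational(1, 51734)) = Rational(-278672085, 51734)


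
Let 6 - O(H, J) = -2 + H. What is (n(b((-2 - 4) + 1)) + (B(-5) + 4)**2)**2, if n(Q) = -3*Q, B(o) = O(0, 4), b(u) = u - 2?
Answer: 27225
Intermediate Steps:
b(u) = -2 + u
O(H, J) = 8 - H (O(H, J) = 6 - (-2 + H) = 6 + (2 - H) = 8 - H)
B(o) = 8 (B(o) = 8 - 1*0 = 8 + 0 = 8)
(n(b((-2 - 4) + 1)) + (B(-5) + 4)**2)**2 = (-3*(-2 + ((-2 - 4) + 1)) + (8 + 4)**2)**2 = (-3*(-2 + (-6 + 1)) + 12**2)**2 = (-3*(-2 - 5) + 144)**2 = (-3*(-7) + 144)**2 = (21 + 144)**2 = 165**2 = 27225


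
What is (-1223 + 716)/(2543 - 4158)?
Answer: 507/1615 ≈ 0.31393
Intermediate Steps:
(-1223 + 716)/(2543 - 4158) = -507/(-1615) = -507*(-1/1615) = 507/1615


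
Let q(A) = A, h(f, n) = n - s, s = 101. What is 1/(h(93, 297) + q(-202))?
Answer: -1/6 ≈ -0.16667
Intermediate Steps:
h(f, n) = -101 + n (h(f, n) = n - 1*101 = n - 101 = -101 + n)
1/(h(93, 297) + q(-202)) = 1/((-101 + 297) - 202) = 1/(196 - 202) = 1/(-6) = -1/6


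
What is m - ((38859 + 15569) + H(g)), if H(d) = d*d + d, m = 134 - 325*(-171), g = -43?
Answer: -525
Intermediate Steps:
m = 55709 (m = 134 + 55575 = 55709)
H(d) = d + d² (H(d) = d² + d = d + d²)
m - ((38859 + 15569) + H(g)) = 55709 - ((38859 + 15569) - 43*(1 - 43)) = 55709 - (54428 - 43*(-42)) = 55709 - (54428 + 1806) = 55709 - 1*56234 = 55709 - 56234 = -525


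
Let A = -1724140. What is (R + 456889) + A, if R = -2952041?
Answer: -4219292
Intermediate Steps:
(R + 456889) + A = (-2952041 + 456889) - 1724140 = -2495152 - 1724140 = -4219292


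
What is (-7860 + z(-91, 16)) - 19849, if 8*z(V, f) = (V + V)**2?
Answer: -47137/2 ≈ -23569.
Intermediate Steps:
z(V, f) = V**2/2 (z(V, f) = (V + V)**2/8 = (2*V)**2/8 = (4*V**2)/8 = V**2/2)
(-7860 + z(-91, 16)) - 19849 = (-7860 + (1/2)*(-91)**2) - 19849 = (-7860 + (1/2)*8281) - 19849 = (-7860 + 8281/2) - 19849 = -7439/2 - 19849 = -47137/2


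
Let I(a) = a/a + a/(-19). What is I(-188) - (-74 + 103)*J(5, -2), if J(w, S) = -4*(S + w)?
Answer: 6819/19 ≈ 358.89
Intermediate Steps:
J(w, S) = -4*S - 4*w
I(a) = 1 - a/19 (I(a) = 1 + a*(-1/19) = 1 - a/19)
I(-188) - (-74 + 103)*J(5, -2) = (1 - 1/19*(-188)) - (-74 + 103)*(-4*(-2) - 4*5) = (1 + 188/19) - 29*(8 - 20) = 207/19 - 29*(-12) = 207/19 - 1*(-348) = 207/19 + 348 = 6819/19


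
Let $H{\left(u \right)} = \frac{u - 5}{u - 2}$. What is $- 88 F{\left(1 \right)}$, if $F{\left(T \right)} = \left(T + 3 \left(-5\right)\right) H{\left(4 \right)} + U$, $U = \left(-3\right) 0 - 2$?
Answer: $-440$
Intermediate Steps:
$U = -2$ ($U = 0 - 2 = -2$)
$H{\left(u \right)} = \frac{-5 + u}{-2 + u}$
$F{\left(T \right)} = \frac{11}{2} - \frac{T}{2}$ ($F{\left(T \right)} = \left(T + 3 \left(-5\right)\right) \frac{-5 + 4}{-2 + 4} - 2 = \left(T - 15\right) \frac{1}{2} \left(-1\right) - 2 = \left(-15 + T\right) \frac{1}{2} \left(-1\right) - 2 = \left(-15 + T\right) \left(- \frac{1}{2}\right) - 2 = \left(\frac{15}{2} - \frac{T}{2}\right) - 2 = \frac{11}{2} - \frac{T}{2}$)
$- 88 F{\left(1 \right)} = - 88 \left(\frac{11}{2} - \frac{1}{2}\right) = \left(-88\right) 5 = -440$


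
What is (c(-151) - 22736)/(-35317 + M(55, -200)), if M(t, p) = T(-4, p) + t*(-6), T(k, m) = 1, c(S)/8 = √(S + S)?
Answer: 11368/17823 - 4*I*√302/17823 ≈ 0.63783 - 0.0039002*I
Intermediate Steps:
c(S) = 8*√2*√S (c(S) = 8*√(S + S) = 8*√(2*S) = 8*(√2*√S) = 8*√2*√S)
M(t, p) = 1 - 6*t (M(t, p) = 1 + t*(-6) = 1 - 6*t)
(c(-151) - 22736)/(-35317 + M(55, -200)) = (8*√2*√(-151) - 22736)/(-35317 + (1 - 6*55)) = (8*√2*(I*√151) - 22736)/(-35317 + (1 - 330)) = (8*I*√302 - 22736)/(-35317 - 329) = (-22736 + 8*I*√302)/(-35646) = (-22736 + 8*I*√302)*(-1/35646) = 11368/17823 - 4*I*√302/17823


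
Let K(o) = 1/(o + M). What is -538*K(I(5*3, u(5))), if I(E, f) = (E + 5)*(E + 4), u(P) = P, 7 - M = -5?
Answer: -269/196 ≈ -1.3724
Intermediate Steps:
M = 12 (M = 7 - 1*(-5) = 7 + 5 = 12)
I(E, f) = (4 + E)*(5 + E) (I(E, f) = (5 + E)*(4 + E) = (4 + E)*(5 + E))
K(o) = 1/(12 + o) (K(o) = 1/(o + 12) = 1/(12 + o))
-538*K(I(5*3, u(5))) = -538/(12 + (20 + (5*3)² + 9*(5*3))) = -538/(12 + (20 + 15² + 9*15)) = -538/(12 + (20 + 225 + 135)) = -538/(12 + 380) = -538/392 = -538*1/392 = -269/196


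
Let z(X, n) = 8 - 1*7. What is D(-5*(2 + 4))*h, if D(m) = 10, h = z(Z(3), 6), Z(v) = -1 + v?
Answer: 10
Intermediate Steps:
z(X, n) = 1 (z(X, n) = 8 - 7 = 1)
h = 1
D(-5*(2 + 4))*h = 10*1 = 10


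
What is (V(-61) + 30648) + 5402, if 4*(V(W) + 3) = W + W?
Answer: 72033/2 ≈ 36017.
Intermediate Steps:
V(W) = -3 + W/2 (V(W) = -3 + (W + W)/4 = -3 + (2*W)/4 = -3 + W/2)
(V(-61) + 30648) + 5402 = ((-3 + (½)*(-61)) + 30648) + 5402 = ((-3 - 61/2) + 30648) + 5402 = (-67/2 + 30648) + 5402 = 61229/2 + 5402 = 72033/2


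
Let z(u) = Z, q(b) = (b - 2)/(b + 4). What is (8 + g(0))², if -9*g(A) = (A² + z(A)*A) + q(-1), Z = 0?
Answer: 5329/81 ≈ 65.790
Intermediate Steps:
q(b) = (-2 + b)/(4 + b)
z(u) = 0
g(A) = ⅑ - A²/9 (g(A) = -((A² + 0*A) + (-2 - 1)/(4 - 1))/9 = -((A² + 0) - 3/3)/9 = -(A² + (⅓)*(-3))/9 = -(A² - 1)/9 = -(-1 + A²)/9 = ⅑ - A²/9)
(8 + g(0))² = (8 + (⅑ - ⅑*0²))² = (8 + (⅑ - ⅑*0))² = (8 + (⅑ + 0))² = (8 + ⅑)² = (73/9)² = 5329/81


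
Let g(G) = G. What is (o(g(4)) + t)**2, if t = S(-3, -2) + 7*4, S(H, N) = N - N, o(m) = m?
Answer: 1024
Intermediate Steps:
S(H, N) = 0
t = 28 (t = 0 + 7*4 = 0 + 28 = 28)
(o(g(4)) + t)**2 = (4 + 28)**2 = 32**2 = 1024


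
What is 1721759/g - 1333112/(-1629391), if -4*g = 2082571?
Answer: -8445374084124/3393322444261 ≈ -2.4888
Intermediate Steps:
g = -2082571/4 (g = -¼*2082571 = -2082571/4 ≈ -5.2064e+5)
1721759/g - 1333112/(-1629391) = 1721759/(-2082571/4) - 1333112/(-1629391) = 1721759*(-4/2082571) - 1333112*(-1/1629391) = -6887036/2082571 + 1333112/1629391 = -8445374084124/3393322444261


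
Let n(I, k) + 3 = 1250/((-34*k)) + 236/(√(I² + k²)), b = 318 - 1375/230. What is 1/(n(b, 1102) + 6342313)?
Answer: 6178443230378566053839530/39185602078338241747584385942009 - 3810051679136*√2775687473/39185602078338241747584385942009 ≈ 1.5767e-7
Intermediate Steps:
b = 14353/46 (b = 318 - 1375/230 = 318 - 1*275/46 = 318 - 275/46 = 14353/46 ≈ 312.02)
n(I, k) = -3 + 236/√(I² + k²) - 625/(17*k) (n(I, k) = -3 + (1250/((-34*k)) + 236/(√(I² + k²))) = -3 + (1250*(-1/(34*k)) + 236/√(I² + k²)) = -3 + (-625/(17*k) + 236/√(I² + k²)) = -3 + (236/√(I² + k²) - 625/(17*k)) = -3 + 236/√(I² + k²) - 625/(17*k))
1/(n(b, 1102) + 6342313) = 1/((-3 + 236/√((14353/46)² + 1102²) - 625/17/1102) + 6342313) = 1/((-3 + 236/√(206008609/2116 + 1214404) - 625/17*1/1102) + 6342313) = 1/((-3 + 236/√(2775687473/2116) - 625/18734) + 6342313) = 1/((-3 + 236*(46*√2775687473/2775687473) - 625/18734) + 6342313) = 1/((-3 + 10856*√2775687473/2775687473 - 625/18734) + 6342313) = 1/((-56827/18734 + 10856*√2775687473/2775687473) + 6342313) = 1/(118816834915/18734 + 10856*√2775687473/2775687473)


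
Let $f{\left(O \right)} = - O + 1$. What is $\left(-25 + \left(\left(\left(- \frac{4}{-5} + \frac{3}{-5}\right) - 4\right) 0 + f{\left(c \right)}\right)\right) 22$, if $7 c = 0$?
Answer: $-528$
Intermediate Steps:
$c = 0$ ($c = \frac{1}{7} \cdot 0 = 0$)
$f{\left(O \right)} = 1 - O$
$\left(-25 + \left(\left(\left(- \frac{4}{-5} + \frac{3}{-5}\right) - 4\right) 0 + f{\left(c \right)}\right)\right) 22 = \left(-25 + \left(\left(\left(- \frac{4}{-5} + \frac{3}{-5}\right) - 4\right) 0 + \left(1 - 0\right)\right)\right) 22 = \left(-25 + \left(\left(\left(\left(-4\right) \left(- \frac{1}{5}\right) + 3 \left(- \frac{1}{5}\right)\right) - 4\right) 0 + \left(1 + 0\right)\right)\right) 22 = \left(-25 + \left(\left(\left(\frac{4}{5} - \frac{3}{5}\right) - 4\right) 0 + 1\right)\right) 22 = \left(-25 + \left(\left(\frac{1}{5} - 4\right) 0 + 1\right)\right) 22 = \left(-25 + \left(\left(- \frac{19}{5}\right) 0 + 1\right)\right) 22 = \left(-25 + \left(0 + 1\right)\right) 22 = \left(-25 + 1\right) 22 = \left(-24\right) 22 = -528$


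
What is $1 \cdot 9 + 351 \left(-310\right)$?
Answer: $-108801$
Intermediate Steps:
$1 \cdot 9 + 351 \left(-310\right) = 9 - 108810 = -108801$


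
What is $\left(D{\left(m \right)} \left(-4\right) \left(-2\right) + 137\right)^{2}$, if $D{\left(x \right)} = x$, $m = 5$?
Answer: $31329$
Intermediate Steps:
$\left(D{\left(m \right)} \left(-4\right) \left(-2\right) + 137\right)^{2} = \left(5 \left(-4\right) \left(-2\right) + 137\right)^{2} = \left(\left(-20\right) \left(-2\right) + 137\right)^{2} = \left(40 + 137\right)^{2} = 177^{2} = 31329$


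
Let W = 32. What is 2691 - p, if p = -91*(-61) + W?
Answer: -2892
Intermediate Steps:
p = 5583 (p = -91*(-61) + 32 = 5551 + 32 = 5583)
2691 - p = 2691 - 1*5583 = 2691 - 5583 = -2892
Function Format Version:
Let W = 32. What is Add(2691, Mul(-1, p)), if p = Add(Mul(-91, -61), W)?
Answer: -2892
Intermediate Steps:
p = 5583 (p = Add(Mul(-91, -61), 32) = Add(5551, 32) = 5583)
Add(2691, Mul(-1, p)) = Add(2691, Mul(-1, 5583)) = Add(2691, -5583) = -2892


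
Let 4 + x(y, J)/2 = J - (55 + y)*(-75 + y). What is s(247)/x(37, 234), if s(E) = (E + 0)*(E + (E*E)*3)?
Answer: 22634339/3726 ≈ 6074.7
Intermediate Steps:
x(y, J) = -8 + 2*J - 2*(-75 + y)*(55 + y) (x(y, J) = -8 + 2*(J - (55 + y)*(-75 + y)) = -8 + 2*(J - (-75 + y)*(55 + y)) = -8 + (2*J - 2*(-75 + y)*(55 + y)) = -8 + 2*J - 2*(-75 + y)*(55 + y))
s(E) = E*(E + 3*E**2) (s(E) = E*(E + E**2*3) = E*(E + 3*E**2))
s(247)/x(37, 234) = (247**2*(1 + 3*247))/(8242 - 2*37**2 + 2*234 + 40*37) = (61009*(1 + 741))/(8242 - 2*1369 + 468 + 1480) = (61009*742)/(8242 - 2738 + 468 + 1480) = 45268678/7452 = 45268678*(1/7452) = 22634339/3726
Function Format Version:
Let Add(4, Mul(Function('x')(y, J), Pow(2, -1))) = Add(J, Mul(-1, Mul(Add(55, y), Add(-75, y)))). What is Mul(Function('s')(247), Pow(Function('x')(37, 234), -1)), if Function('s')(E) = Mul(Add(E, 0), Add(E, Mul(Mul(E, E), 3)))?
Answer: Rational(22634339, 3726) ≈ 6074.7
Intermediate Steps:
Function('x')(y, J) = Add(-8, Mul(2, J), Mul(-2, Add(-75, y), Add(55, y))) (Function('x')(y, J) = Add(-8, Mul(2, Add(J, Mul(-1, Mul(Add(55, y), Add(-75, y)))))) = Add(-8, Mul(2, Add(J, Mul(-1, Mul(Add(-75, y), Add(55, y)))))) = Add(-8, Mul(2, Add(J, Mul(-1, Add(-75, y), Add(55, y))))) = Add(-8, Add(Mul(2, J), Mul(-2, Add(-75, y), Add(55, y)))) = Add(-8, Mul(2, J), Mul(-2, Add(-75, y), Add(55, y))))
Function('s')(E) = Mul(E, Add(E, Mul(3, Pow(E, 2)))) (Function('s')(E) = Mul(E, Add(E, Mul(Pow(E, 2), 3))) = Mul(E, Add(E, Mul(3, Pow(E, 2)))))
Mul(Function('s')(247), Pow(Function('x')(37, 234), -1)) = Mul(Mul(Pow(247, 2), Add(1, Mul(3, 247))), Pow(Add(8242, Mul(-2, Pow(37, 2)), Mul(2, 234), Mul(40, 37)), -1)) = Mul(Mul(61009, Add(1, 741)), Pow(Add(8242, Mul(-2, 1369), 468, 1480), -1)) = Mul(Mul(61009, 742), Pow(Add(8242, -2738, 468, 1480), -1)) = Mul(45268678, Pow(7452, -1)) = Mul(45268678, Rational(1, 7452)) = Rational(22634339, 3726)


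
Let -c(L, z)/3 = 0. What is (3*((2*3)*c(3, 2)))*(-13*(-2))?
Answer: 0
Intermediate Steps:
c(L, z) = 0 (c(L, z) = -3*0 = 0)
(3*((2*3)*c(3, 2)))*(-13*(-2)) = (3*((2*3)*0))*(-13*(-2)) = (3*(6*0))*26 = (3*0)*26 = 0*26 = 0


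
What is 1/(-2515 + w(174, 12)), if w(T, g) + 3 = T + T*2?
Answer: -1/1996 ≈ -0.00050100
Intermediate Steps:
w(T, g) = -3 + 3*T (w(T, g) = -3 + (T + T*2) = -3 + (T + 2*T) = -3 + 3*T)
1/(-2515 + w(174, 12)) = 1/(-2515 + (-3 + 3*174)) = 1/(-2515 + (-3 + 522)) = 1/(-2515 + 519) = 1/(-1996) = -1/1996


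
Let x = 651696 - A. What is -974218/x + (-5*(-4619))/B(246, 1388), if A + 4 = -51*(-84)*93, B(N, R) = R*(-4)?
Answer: -201045441/25111696 ≈ -8.0060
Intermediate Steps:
B(N, R) = -4*R
A = 398408 (A = -4 - 51*(-84)*93 = -4 + 4284*93 = -4 + 398412 = 398408)
x = 253288 (x = 651696 - 1*398408 = 651696 - 398408 = 253288)
-974218/x + (-5*(-4619))/B(246, 1388) = -974218/253288 + (-5*(-4619))/((-4*1388)) = -974218*1/253288 + 23095/(-5552) = -69587/18092 + 23095*(-1/5552) = -69587/18092 - 23095/5552 = -201045441/25111696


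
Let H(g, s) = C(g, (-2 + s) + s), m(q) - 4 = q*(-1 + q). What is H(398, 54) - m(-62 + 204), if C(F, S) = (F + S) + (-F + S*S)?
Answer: -8684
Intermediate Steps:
C(F, S) = S + S² (C(F, S) = (F + S) + (-F + S²) = (F + S) + (S² - F) = S + S²)
m(q) = 4 + q*(-1 + q)
H(g, s) = (-1 + 2*s)*(-2 + 2*s) (H(g, s) = ((-2 + s) + s)*(1 + ((-2 + s) + s)) = (-2 + 2*s)*(1 + (-2 + 2*s)) = (-2 + 2*s)*(-1 + 2*s) = (-1 + 2*s)*(-2 + 2*s))
H(398, 54) - m(-62 + 204) = 2*(-1 + 54)*(-1 + 2*54) - (4 + (-62 + 204)² - (-62 + 204)) = 2*53*(-1 + 108) - (4 + 142² - 1*142) = 2*53*107 - (4 + 20164 - 142) = 11342 - 1*20026 = 11342 - 20026 = -8684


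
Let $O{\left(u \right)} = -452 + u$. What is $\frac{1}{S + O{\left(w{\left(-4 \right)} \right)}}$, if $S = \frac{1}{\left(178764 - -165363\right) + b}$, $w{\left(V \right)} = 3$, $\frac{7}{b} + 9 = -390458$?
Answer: $- \frac{19195748186}{8618890879733} \approx -0.0022272$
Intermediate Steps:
$b = - \frac{1}{55781}$ ($b = \frac{7}{-9 - 390458} = \frac{7}{-390467} = 7 \left(- \frac{1}{390467}\right) = - \frac{1}{55781} \approx -1.7927 \cdot 10^{-5}$)
$S = \frac{55781}{19195748186}$ ($S = \frac{1}{\left(178764 - -165363\right) - \frac{1}{55781}} = \frac{1}{\left(178764 + 165363\right) - \frac{1}{55781}} = \frac{1}{344127 - \frac{1}{55781}} = \frac{1}{\frac{19195748186}{55781}} = \frac{55781}{19195748186} \approx 2.9059 \cdot 10^{-6}$)
$\frac{1}{S + O{\left(w{\left(-4 \right)} \right)}} = \frac{1}{\frac{55781}{19195748186} + \left(-452 + 3\right)} = \frac{1}{\frac{55781}{19195748186} - 449} = \frac{1}{- \frac{8618890879733}{19195748186}} = - \frac{19195748186}{8618890879733}$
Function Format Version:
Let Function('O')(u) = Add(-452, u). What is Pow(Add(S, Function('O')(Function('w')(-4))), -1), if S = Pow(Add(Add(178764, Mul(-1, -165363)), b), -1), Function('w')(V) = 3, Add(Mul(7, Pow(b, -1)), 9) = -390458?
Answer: Rational(-19195748186, 8618890879733) ≈ -0.0022272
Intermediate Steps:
b = Rational(-1, 55781) (b = Mul(7, Pow(Add(-9, -390458), -1)) = Mul(7, Pow(-390467, -1)) = Mul(7, Rational(-1, 390467)) = Rational(-1, 55781) ≈ -1.7927e-5)
S = Rational(55781, 19195748186) (S = Pow(Add(Add(178764, Mul(-1, -165363)), Rational(-1, 55781)), -1) = Pow(Add(Add(178764, 165363), Rational(-1, 55781)), -1) = Pow(Add(344127, Rational(-1, 55781)), -1) = Pow(Rational(19195748186, 55781), -1) = Rational(55781, 19195748186) ≈ 2.9059e-6)
Pow(Add(S, Function('O')(Function('w')(-4))), -1) = Pow(Add(Rational(55781, 19195748186), Add(-452, 3)), -1) = Pow(Add(Rational(55781, 19195748186), -449), -1) = Pow(Rational(-8618890879733, 19195748186), -1) = Rational(-19195748186, 8618890879733)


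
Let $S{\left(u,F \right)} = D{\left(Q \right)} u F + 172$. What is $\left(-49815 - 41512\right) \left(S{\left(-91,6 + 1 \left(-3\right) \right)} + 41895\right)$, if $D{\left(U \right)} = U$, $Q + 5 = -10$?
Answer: $-4215836974$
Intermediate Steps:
$Q = -15$ ($Q = -5 - 10 = -15$)
$S{\left(u,F \right)} = 172 - 15 F u$ ($S{\left(u,F \right)} = - 15 u F + 172 = - 15 F u + 172 = 172 - 15 F u$)
$\left(-49815 - 41512\right) \left(S{\left(-91,6 + 1 \left(-3\right) \right)} + 41895\right) = \left(-49815 - 41512\right) \left(\left(172 - 15 \left(6 + 1 \left(-3\right)\right) \left(-91\right)\right) + 41895\right) = - 91327 \left(\left(172 - 15 \left(6 - 3\right) \left(-91\right)\right) + 41895\right) = - 91327 \left(\left(172 - 45 \left(-91\right)\right) + 41895\right) = - 91327 \left(\left(172 + 4095\right) + 41895\right) = - 91327 \left(4267 + 41895\right) = \left(-91327\right) 46162 = -4215836974$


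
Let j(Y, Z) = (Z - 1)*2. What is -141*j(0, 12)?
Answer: -3102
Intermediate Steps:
j(Y, Z) = -2 + 2*Z (j(Y, Z) = (-1 + Z)*2 = -2 + 2*Z)
-141*j(0, 12) = -141*(-2 + 2*12) = -141*(-2 + 24) = -141*22 = -3102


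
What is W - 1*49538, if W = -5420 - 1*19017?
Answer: -73975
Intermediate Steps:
W = -24437 (W = -5420 - 19017 = -24437)
W - 1*49538 = -24437 - 1*49538 = -24437 - 49538 = -73975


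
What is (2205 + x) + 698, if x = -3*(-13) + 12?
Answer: 2954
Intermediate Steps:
x = 51 (x = 39 + 12 = 51)
(2205 + x) + 698 = (2205 + 51) + 698 = 2256 + 698 = 2954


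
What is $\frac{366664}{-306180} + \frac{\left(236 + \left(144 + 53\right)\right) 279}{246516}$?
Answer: $- \frac{4449987947}{6289855740} \approx -0.70749$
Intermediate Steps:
$\frac{366664}{-306180} + \frac{\left(236 + \left(144 + 53\right)\right) 279}{246516} = 366664 \left(- \frac{1}{306180}\right) + \left(236 + 197\right) 279 \cdot \frac{1}{246516} = - \frac{91666}{76545} + 433 \cdot 279 \cdot \frac{1}{246516} = - \frac{91666}{76545} + 120807 \cdot \frac{1}{246516} = - \frac{91666}{76545} + \frac{40269}{82172} = - \frac{4449987947}{6289855740}$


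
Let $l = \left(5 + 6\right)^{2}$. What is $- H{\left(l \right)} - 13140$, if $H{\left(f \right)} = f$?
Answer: $-13261$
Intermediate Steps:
$l = 121$ ($l = 11^{2} = 121$)
$- H{\left(l \right)} - 13140 = \left(-1\right) 121 - 13140 = -121 - 13140 = -13261$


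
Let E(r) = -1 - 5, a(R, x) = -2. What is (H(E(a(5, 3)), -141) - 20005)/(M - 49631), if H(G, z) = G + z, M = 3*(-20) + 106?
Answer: 20152/49585 ≈ 0.40641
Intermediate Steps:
E(r) = -6
M = 46 (M = -60 + 106 = 46)
(H(E(a(5, 3)), -141) - 20005)/(M - 49631) = ((-6 - 141) - 20005)/(46 - 49631) = (-147 - 20005)/(-49585) = -20152*(-1/49585) = 20152/49585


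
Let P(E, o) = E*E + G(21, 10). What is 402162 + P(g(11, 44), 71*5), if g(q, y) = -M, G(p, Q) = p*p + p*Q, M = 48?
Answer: 405117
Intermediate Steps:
G(p, Q) = p² + Q*p
g(q, y) = -48 (g(q, y) = -1*48 = -48)
P(E, o) = 651 + E² (P(E, o) = E*E + 21*(10 + 21) = E² + 21*31 = E² + 651 = 651 + E²)
402162 + P(g(11, 44), 71*5) = 402162 + (651 + (-48)²) = 402162 + (651 + 2304) = 402162 + 2955 = 405117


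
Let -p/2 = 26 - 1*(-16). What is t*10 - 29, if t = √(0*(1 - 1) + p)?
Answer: -29 + 20*I*√21 ≈ -29.0 + 91.651*I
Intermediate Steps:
p = -84 (p = -2*(26 - 1*(-16)) = -2*(26 + 16) = -2*42 = -84)
t = 2*I*√21 (t = √(0*(1 - 1) - 84) = √(0*0 - 84) = √(0 - 84) = √(-84) = 2*I*√21 ≈ 9.1651*I)
t*10 - 29 = (2*I*√21)*10 - 29 = 20*I*√21 - 29 = -29 + 20*I*√21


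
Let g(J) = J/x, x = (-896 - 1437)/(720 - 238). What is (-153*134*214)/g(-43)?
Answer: -5117934762/10363 ≈ -4.9387e+5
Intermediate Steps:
x = -2333/482 ≈ -4.8402
g(J) = -482*J/2333 (g(J) = J/(-2333/482) = J*(-482/2333) = -482*J/2333)
(-153*134*214)/g(-43) = (-153*134*214)/((-482/2333*(-43))) = (-20502*214)/(20726/2333) = -4387428*2333/20726 = -5117934762/10363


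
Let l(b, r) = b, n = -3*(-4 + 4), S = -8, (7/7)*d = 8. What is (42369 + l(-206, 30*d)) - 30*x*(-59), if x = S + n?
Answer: 28003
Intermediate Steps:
d = 8
n = 0 (n = -3*0 = 0)
x = -8 (x = -8 + 0 = -8)
(42369 + l(-206, 30*d)) - 30*x*(-59) = (42369 - 206) - 30*(-8)*(-59) = 42163 + 240*(-59) = 42163 - 14160 = 28003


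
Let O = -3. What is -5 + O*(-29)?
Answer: 82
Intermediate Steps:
-5 + O*(-29) = -5 - 3*(-29) = -5 + 87 = 82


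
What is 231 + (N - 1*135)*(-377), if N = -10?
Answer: 54896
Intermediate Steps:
231 + (N - 1*135)*(-377) = 231 + (-10 - 1*135)*(-377) = 231 + (-10 - 135)*(-377) = 231 - 145*(-377) = 231 + 54665 = 54896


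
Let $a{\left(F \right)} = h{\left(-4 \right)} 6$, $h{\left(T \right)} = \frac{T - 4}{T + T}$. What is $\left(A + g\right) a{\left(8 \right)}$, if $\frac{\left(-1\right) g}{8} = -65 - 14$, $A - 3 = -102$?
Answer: $3198$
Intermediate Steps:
$A = -99$ ($A = 3 - 102 = -99$)
$h{\left(T \right)} = \frac{-4 + T}{2 T}$
$g = 632$ ($g = - 8 \left(-65 - 14\right) = \left(-8\right) \left(-79\right) = 632$)
$a{\left(F \right)} = 6$ ($a{\left(F \right)} = \frac{-4 - 4}{2 \left(-4\right)} 6 = \frac{1}{2} \left(- \frac{1}{4}\right) \left(-8\right) 6 = 1 \cdot 6 = 6$)
$\left(A + g\right) a{\left(8 \right)} = \left(-99 + 632\right) 6 = 533 \cdot 6 = 3198$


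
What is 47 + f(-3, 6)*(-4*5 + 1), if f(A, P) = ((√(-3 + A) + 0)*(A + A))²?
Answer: 4151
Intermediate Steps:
f(A, P) = 4*A²*(-3 + A) (f(A, P) = (√(-3 + A)*(2*A))² = (2*A*√(-3 + A))² = 4*A²*(-3 + A))
47 + f(-3, 6)*(-4*5 + 1) = 47 + (4*(-3)²*(-3 - 3))*(-4*5 + 1) = 47 + (4*9*(-6))*(-20 + 1) = 47 - 216*(-19) = 47 + 4104 = 4151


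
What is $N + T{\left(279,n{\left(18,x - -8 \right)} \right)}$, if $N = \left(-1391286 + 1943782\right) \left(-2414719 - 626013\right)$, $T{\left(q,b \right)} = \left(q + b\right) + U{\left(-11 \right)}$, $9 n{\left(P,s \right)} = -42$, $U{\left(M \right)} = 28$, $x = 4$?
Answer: $- \frac{5039976800309}{3} \approx -1.68 \cdot 10^{12}$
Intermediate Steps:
$n{\left(P,s \right)} = - \frac{14}{3}$ ($n{\left(P,s \right)} = \frac{1}{9} \left(-42\right) = - \frac{14}{3}$)
$T{\left(q,b \right)} = 28 + b + q$ ($T{\left(q,b \right)} = \left(q + b\right) + 28 = \left(b + q\right) + 28 = 28 + b + q$)
$N = -1679992267072$ ($N = 552496 \left(-3040732\right) = -1679992267072$)
$N + T{\left(279,n{\left(18,x - -8 \right)} \right)} = -1679992267072 + \left(28 - \frac{14}{3} + 279\right) = -1679992267072 + \frac{907}{3} = - \frac{5039976800309}{3}$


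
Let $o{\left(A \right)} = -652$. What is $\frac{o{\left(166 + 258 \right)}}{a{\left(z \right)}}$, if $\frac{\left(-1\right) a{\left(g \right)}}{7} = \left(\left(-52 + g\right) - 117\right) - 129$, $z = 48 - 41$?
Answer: $- \frac{652}{2037} \approx -0.32008$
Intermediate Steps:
$z = 7$
$a{\left(g \right)} = 2086 - 7 g$ ($a{\left(g \right)} = - 7 \left(\left(\left(-52 + g\right) - 117\right) - 129\right) = - 7 \left(\left(-169 + g\right) - 129\right) = - 7 \left(-298 + g\right) = 2086 - 7 g$)
$\frac{o{\left(166 + 258 \right)}}{a{\left(z \right)}} = - \frac{652}{2086 - 49} = - \frac{652}{2037}$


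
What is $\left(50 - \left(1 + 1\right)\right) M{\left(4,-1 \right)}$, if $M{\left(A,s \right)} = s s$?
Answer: $48$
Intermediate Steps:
$M{\left(A,s \right)} = s^{2}$
$\left(50 - \left(1 + 1\right)\right) M{\left(4,-1 \right)} = \left(50 - \left(1 + 1\right)\right) \left(-1\right)^{2} = \left(50 - 2\right) 1 = 48 \cdot 1 = 48$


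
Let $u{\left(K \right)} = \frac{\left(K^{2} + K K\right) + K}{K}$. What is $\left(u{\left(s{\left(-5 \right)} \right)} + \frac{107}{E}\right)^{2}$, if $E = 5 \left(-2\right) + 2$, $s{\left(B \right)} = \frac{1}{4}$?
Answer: $\frac{9025}{64} \approx 141.02$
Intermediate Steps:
$s{\left(B \right)} = \frac{1}{4}$
$E = -8$ ($E = -10 + 2 = -8$)
$u{\left(K \right)} = \frac{K + 2 K^{2}}{K}$ ($u{\left(K \right)} = \frac{\left(K^{2} + K^{2}\right) + K}{K} = \frac{2 K^{2} + K}{K} = \frac{K + 2 K^{2}}{K}$)
$\left(u{\left(s{\left(-5 \right)} \right)} + \frac{107}{E}\right)^{2} = \left(\left(1 + 2 \cdot \frac{1}{4}\right) + \frac{107}{-8}\right)^{2} = \left(\left(1 + \frac{1}{2}\right) + 107 \left(- \frac{1}{8}\right)\right)^{2} = \left(\frac{3}{2} - \frac{107}{8}\right)^{2} = \left(- \frac{95}{8}\right)^{2} = \frac{9025}{64}$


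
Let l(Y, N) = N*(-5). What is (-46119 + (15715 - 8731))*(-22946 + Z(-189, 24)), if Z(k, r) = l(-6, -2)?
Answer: 897600360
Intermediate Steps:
l(Y, N) = -5*N
Z(k, r) = 10 (Z(k, r) = -5*(-2) = 10)
(-46119 + (15715 - 8731))*(-22946 + Z(-189, 24)) = (-46119 + (15715 - 8731))*(-22946 + 10) = (-46119 + 6984)*(-22936) = -39135*(-22936) = 897600360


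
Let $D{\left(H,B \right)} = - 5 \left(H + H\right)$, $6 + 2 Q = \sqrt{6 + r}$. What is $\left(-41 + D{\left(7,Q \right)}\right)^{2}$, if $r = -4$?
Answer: $12321$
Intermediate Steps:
$Q = -3 + \frac{\sqrt{2}}{2}$ ($Q = -3 + \frac{\sqrt{6 - 4}}{2} = -3 + \frac{\sqrt{2}}{2} \approx -2.2929$)
$D{\left(H,B \right)} = - 10 H$ ($D{\left(H,B \right)} = - 5 \cdot 2 H = - 10 H$)
$\left(-41 + D{\left(7,Q \right)}\right)^{2} = \left(-41 - 70\right)^{2} = \left(-111\right)^{2} = 12321$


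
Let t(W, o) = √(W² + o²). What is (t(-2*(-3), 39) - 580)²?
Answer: 337957 - 3480*√173 ≈ 2.9219e+5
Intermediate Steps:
(t(-2*(-3), 39) - 580)² = (√((-2*(-3))² + 39²) - 580)² = (√(6² + 1521) - 580)² = (√(36 + 1521) - 580)² = (√1557 - 580)² = (3*√173 - 580)² = (-580 + 3*√173)²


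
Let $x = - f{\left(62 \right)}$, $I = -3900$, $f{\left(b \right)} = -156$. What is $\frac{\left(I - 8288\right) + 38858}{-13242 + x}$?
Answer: $- \frac{4445}{2181} \approx -2.0381$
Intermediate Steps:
$x = 156$ ($x = \left(-1\right) \left(-156\right) = 156$)
$\frac{\left(I - 8288\right) + 38858}{-13242 + x} = \frac{\left(-3900 - 8288\right) + 38858}{-13242 + 156} = \frac{\left(-3900 - 8288\right) + 38858}{-13086} = \left(-12188 + 38858\right) \left(- \frac{1}{13086}\right) = 26670 \left(- \frac{1}{13086}\right) = - \frac{4445}{2181}$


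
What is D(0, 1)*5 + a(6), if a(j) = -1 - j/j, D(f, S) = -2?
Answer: -12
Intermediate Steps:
a(j) = -2 (a(j) = -1 - 1*1 = -1 - 1 = -2)
D(0, 1)*5 + a(6) = -2*5 - 2 = -10 - 2 = -12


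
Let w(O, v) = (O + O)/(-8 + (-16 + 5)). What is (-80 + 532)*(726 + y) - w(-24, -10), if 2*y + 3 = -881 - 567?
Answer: 4246/19 ≈ 223.47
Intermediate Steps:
y = -1451/2 (y = -3/2 + (-881 - 567)/2 = -3/2 + (½)*(-1448) = -3/2 - 724 = -1451/2 ≈ -725.50)
w(O, v) = -2*O/19 (w(O, v) = (2*O)/(-8 - 11) = (2*O)/(-19) = (2*O)*(-1/19) = -2*O/19)
(-80 + 532)*(726 + y) - w(-24, -10) = (-80 + 532)*(726 - 1451/2) - (-2)*(-24)/19 = 452*(½) - 1*48/19 = 226 - 48/19 = 4246/19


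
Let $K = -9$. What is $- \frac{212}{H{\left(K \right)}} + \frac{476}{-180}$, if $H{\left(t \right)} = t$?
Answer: $\frac{941}{45} \approx 20.911$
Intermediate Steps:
$- \frac{212}{H{\left(K \right)}} + \frac{476}{-180} = - \frac{212}{-9} + \frac{476}{-180} = \left(-212\right) \left(- \frac{1}{9}\right) + 476 \left(- \frac{1}{180}\right) = \frac{212}{9} - \frac{119}{45} = \frac{941}{45}$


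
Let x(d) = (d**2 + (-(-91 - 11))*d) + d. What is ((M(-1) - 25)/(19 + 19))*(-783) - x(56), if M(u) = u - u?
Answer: -318777/38 ≈ -8388.9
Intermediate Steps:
M(u) = 0
x(d) = d**2 + 103*d (x(d) = (d**2 + (-1*(-102))*d) + d = (d**2 + 102*d) + d = d**2 + 103*d)
((M(-1) - 25)/(19 + 19))*(-783) - x(56) = ((0 - 25)/(19 + 19))*(-783) - 56*(103 + 56) = -25/38*(-783) - 56*159 = -25*1/38*(-783) - 1*8904 = -25/38*(-783) - 8904 = 19575/38 - 8904 = -318777/38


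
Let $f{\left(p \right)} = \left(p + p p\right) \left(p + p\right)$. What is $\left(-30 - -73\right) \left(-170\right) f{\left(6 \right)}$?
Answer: $-3684240$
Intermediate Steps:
$f{\left(p \right)} = 2 p \left(p + p^{2}\right)$ ($f{\left(p \right)} = \left(p + p^{2}\right) 2 p = 2 p \left(p + p^{2}\right)$)
$\left(-30 - -73\right) \left(-170\right) f{\left(6 \right)} = \left(-30 - -73\right) \left(-170\right) 2 \cdot 6^{2} \left(1 + 6\right) = \left(-30 + 73\right) \left(-170\right) 2 \cdot 36 \cdot 7 = 43 \left(-170\right) 504 = \left(-7310\right) 504 = -3684240$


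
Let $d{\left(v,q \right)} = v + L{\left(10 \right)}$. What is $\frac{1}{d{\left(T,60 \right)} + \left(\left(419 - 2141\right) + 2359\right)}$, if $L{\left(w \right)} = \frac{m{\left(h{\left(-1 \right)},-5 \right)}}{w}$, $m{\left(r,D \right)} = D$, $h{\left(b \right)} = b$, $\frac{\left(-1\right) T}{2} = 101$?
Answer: $\frac{2}{869} \approx 0.0023015$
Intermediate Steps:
$T = -202$ ($T = \left(-2\right) 101 = -202$)
$L{\left(w \right)} = - \frac{5}{w}$
$d{\left(v,q \right)} = - \frac{1}{2} + v$ ($d{\left(v,q \right)} = v - \frac{5}{10} = v - \frac{1}{2} = - \frac{1}{2} + v$)
$\frac{1}{d{\left(T,60 \right)} + \left(\left(419 - 2141\right) + 2359\right)} = \frac{1}{\left(- \frac{1}{2} - 202\right) + \left(\left(419 - 2141\right) + 2359\right)} = \frac{1}{- \frac{405}{2} + \left(-1722 + 2359\right)} = \frac{1}{- \frac{405}{2} + 637} = \frac{1}{\frac{869}{2}} = \frac{2}{869}$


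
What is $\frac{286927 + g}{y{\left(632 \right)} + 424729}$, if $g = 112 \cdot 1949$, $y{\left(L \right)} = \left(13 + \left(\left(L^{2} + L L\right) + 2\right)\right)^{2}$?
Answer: $\frac{505215}{638182517498} \approx 7.9165 \cdot 10^{-7}$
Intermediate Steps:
$y{\left(L \right)} = \left(15 + 2 L^{2}\right)^{2}$ ($y{\left(L \right)} = \left(13 + \left(\left(L^{2} + L^{2}\right) + 2\right)\right)^{2} = \left(13 + \left(2 L^{2} + 2\right)\right)^{2} = \left(13 + \left(2 + 2 L^{2}\right)\right)^{2} = \left(15 + 2 L^{2}\right)^{2}$)
$g = 218288$
$\frac{286927 + g}{y{\left(632 \right)} + 424729} = \frac{286927 + 218288}{\left(15 + 2 \cdot 632^{2}\right)^{2} + 424729} = \frac{505215}{\left(15 + 2 \cdot 399424\right)^{2} + 424729} = \frac{505215}{\left(15 + 798848\right)^{2} + 424729} = \frac{505215}{798863^{2} + 424729} = \frac{505215}{638182092769 + 424729} = \frac{505215}{638182517498}$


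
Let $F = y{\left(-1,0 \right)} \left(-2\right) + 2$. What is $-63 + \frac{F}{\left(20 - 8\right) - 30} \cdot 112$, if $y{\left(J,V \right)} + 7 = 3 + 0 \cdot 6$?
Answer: $- \frac{1127}{9} \approx -125.22$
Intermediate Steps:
$y{\left(J,V \right)} = -4$ ($y{\left(J,V \right)} = -7 + \left(3 + 0 \cdot 6\right) = -7 + \left(3 + 0\right) = -7 + 3 = -4$)
$F = 10$ ($F = \left(-4\right) \left(-2\right) + 2 = 8 + 2 = 10$)
$-63 + \frac{F}{\left(20 - 8\right) - 30} \cdot 112 = -63 + \frac{10}{\left(20 - 8\right) - 30} \cdot 112 = -63 + \frac{10}{12 - 30} \cdot 112 = -63 + \frac{10}{-18} \cdot 112 = -63 + 10 \left(- \frac{1}{18}\right) 112 = -63 - \frac{560}{9} = - \frac{1127}{9}$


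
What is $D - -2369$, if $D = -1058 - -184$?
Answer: $1495$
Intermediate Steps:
$D = -874$ ($D = -1058 + 184 = -874$)
$D - -2369 = -874 - -2369 = -874 + 2369 = 1495$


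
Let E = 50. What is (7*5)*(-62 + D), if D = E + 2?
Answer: -350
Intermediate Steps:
D = 52 (D = 50 + 2 = 52)
(7*5)*(-62 + D) = (7*5)*(-62 + 52) = 35*(-10) = -350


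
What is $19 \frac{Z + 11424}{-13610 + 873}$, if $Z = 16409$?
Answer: $- \frac{528827}{12737} \approx -41.519$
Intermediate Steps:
$19 \frac{Z + 11424}{-13610 + 873} = 19 \frac{16409 + 11424}{-13610 + 873} = 19 \frac{27833}{-12737} = 19 \cdot 27833 \left(- \frac{1}{12737}\right) = 19 \left(- \frac{27833}{12737}\right) = - \frac{528827}{12737}$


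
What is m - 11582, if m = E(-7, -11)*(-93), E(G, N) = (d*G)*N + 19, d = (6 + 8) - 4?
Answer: -84959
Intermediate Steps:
d = 10 (d = 14 - 4 = 10)
E(G, N) = 19 + 10*G*N (E(G, N) = (10*G)*N + 19 = 10*G*N + 19 = 19 + 10*G*N)
m = -73377 (m = (19 + 10*(-7)*(-11))*(-93) = (19 + 770)*(-93) = 789*(-93) = -73377)
m - 11582 = -73377 - 11582 = -84959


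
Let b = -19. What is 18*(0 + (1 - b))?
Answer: 360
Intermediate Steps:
18*(0 + (1 - b)) = 18*(0 + (1 - 1*(-19))) = 18*(0 + (1 + 19)) = 18*(0 + 20) = 18*20 = 360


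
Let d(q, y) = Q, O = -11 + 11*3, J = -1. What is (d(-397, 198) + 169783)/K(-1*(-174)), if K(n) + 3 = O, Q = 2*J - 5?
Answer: 169776/19 ≈ 8935.6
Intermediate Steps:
O = 22 (O = -11 + 33 = 22)
Q = -7 (Q = 2*(-1) - 5 = -2 - 5 = -7)
d(q, y) = -7
K(n) = 19 (K(n) = -3 + 22 = 19)
(d(-397, 198) + 169783)/K(-1*(-174)) = (-7 + 169783)/19 = 169776*(1/19) = 169776/19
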